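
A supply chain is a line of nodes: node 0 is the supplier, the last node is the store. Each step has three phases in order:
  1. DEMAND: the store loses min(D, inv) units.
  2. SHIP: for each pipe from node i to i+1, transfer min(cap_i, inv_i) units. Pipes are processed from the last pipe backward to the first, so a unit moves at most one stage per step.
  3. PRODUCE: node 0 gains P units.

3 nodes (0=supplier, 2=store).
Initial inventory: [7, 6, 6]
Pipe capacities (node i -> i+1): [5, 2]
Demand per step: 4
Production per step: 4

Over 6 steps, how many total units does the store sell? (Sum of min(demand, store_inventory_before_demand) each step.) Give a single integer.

Answer: 16

Derivation:
Step 1: sold=4 (running total=4) -> [6 9 4]
Step 2: sold=4 (running total=8) -> [5 12 2]
Step 3: sold=2 (running total=10) -> [4 15 2]
Step 4: sold=2 (running total=12) -> [4 17 2]
Step 5: sold=2 (running total=14) -> [4 19 2]
Step 6: sold=2 (running total=16) -> [4 21 2]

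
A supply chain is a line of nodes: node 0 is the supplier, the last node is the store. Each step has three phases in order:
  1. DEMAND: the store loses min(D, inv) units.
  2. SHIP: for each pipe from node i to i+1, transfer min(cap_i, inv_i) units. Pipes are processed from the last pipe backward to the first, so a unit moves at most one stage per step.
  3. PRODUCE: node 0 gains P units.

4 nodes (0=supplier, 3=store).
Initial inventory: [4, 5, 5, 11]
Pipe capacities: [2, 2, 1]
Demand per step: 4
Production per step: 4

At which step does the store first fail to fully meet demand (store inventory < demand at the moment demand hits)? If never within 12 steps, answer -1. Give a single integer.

Step 1: demand=4,sold=4 ship[2->3]=1 ship[1->2]=2 ship[0->1]=2 prod=4 -> [6 5 6 8]
Step 2: demand=4,sold=4 ship[2->3]=1 ship[1->2]=2 ship[0->1]=2 prod=4 -> [8 5 7 5]
Step 3: demand=4,sold=4 ship[2->3]=1 ship[1->2]=2 ship[0->1]=2 prod=4 -> [10 5 8 2]
Step 4: demand=4,sold=2 ship[2->3]=1 ship[1->2]=2 ship[0->1]=2 prod=4 -> [12 5 9 1]
Step 5: demand=4,sold=1 ship[2->3]=1 ship[1->2]=2 ship[0->1]=2 prod=4 -> [14 5 10 1]
Step 6: demand=4,sold=1 ship[2->3]=1 ship[1->2]=2 ship[0->1]=2 prod=4 -> [16 5 11 1]
Step 7: demand=4,sold=1 ship[2->3]=1 ship[1->2]=2 ship[0->1]=2 prod=4 -> [18 5 12 1]
Step 8: demand=4,sold=1 ship[2->3]=1 ship[1->2]=2 ship[0->1]=2 prod=4 -> [20 5 13 1]
Step 9: demand=4,sold=1 ship[2->3]=1 ship[1->2]=2 ship[0->1]=2 prod=4 -> [22 5 14 1]
Step 10: demand=4,sold=1 ship[2->3]=1 ship[1->2]=2 ship[0->1]=2 prod=4 -> [24 5 15 1]
Step 11: demand=4,sold=1 ship[2->3]=1 ship[1->2]=2 ship[0->1]=2 prod=4 -> [26 5 16 1]
Step 12: demand=4,sold=1 ship[2->3]=1 ship[1->2]=2 ship[0->1]=2 prod=4 -> [28 5 17 1]
First stockout at step 4

4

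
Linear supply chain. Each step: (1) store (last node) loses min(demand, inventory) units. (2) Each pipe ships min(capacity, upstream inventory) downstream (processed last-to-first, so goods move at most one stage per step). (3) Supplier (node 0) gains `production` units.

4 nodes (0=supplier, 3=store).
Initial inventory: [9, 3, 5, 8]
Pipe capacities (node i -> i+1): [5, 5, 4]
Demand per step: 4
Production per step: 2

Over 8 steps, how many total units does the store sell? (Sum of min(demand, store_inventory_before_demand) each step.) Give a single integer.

Step 1: sold=4 (running total=4) -> [6 5 4 8]
Step 2: sold=4 (running total=8) -> [3 5 5 8]
Step 3: sold=4 (running total=12) -> [2 3 6 8]
Step 4: sold=4 (running total=16) -> [2 2 5 8]
Step 5: sold=4 (running total=20) -> [2 2 3 8]
Step 6: sold=4 (running total=24) -> [2 2 2 7]
Step 7: sold=4 (running total=28) -> [2 2 2 5]
Step 8: sold=4 (running total=32) -> [2 2 2 3]

Answer: 32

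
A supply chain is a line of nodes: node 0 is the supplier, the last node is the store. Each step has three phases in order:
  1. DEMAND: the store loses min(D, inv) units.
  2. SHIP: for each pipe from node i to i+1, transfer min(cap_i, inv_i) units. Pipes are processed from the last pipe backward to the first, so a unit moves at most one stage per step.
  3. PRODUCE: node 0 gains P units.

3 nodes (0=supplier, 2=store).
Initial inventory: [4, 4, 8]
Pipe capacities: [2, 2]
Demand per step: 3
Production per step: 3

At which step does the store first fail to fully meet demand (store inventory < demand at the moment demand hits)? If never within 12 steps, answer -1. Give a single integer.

Step 1: demand=3,sold=3 ship[1->2]=2 ship[0->1]=2 prod=3 -> [5 4 7]
Step 2: demand=3,sold=3 ship[1->2]=2 ship[0->1]=2 prod=3 -> [6 4 6]
Step 3: demand=3,sold=3 ship[1->2]=2 ship[0->1]=2 prod=3 -> [7 4 5]
Step 4: demand=3,sold=3 ship[1->2]=2 ship[0->1]=2 prod=3 -> [8 4 4]
Step 5: demand=3,sold=3 ship[1->2]=2 ship[0->1]=2 prod=3 -> [9 4 3]
Step 6: demand=3,sold=3 ship[1->2]=2 ship[0->1]=2 prod=3 -> [10 4 2]
Step 7: demand=3,sold=2 ship[1->2]=2 ship[0->1]=2 prod=3 -> [11 4 2]
Step 8: demand=3,sold=2 ship[1->2]=2 ship[0->1]=2 prod=3 -> [12 4 2]
Step 9: demand=3,sold=2 ship[1->2]=2 ship[0->1]=2 prod=3 -> [13 4 2]
Step 10: demand=3,sold=2 ship[1->2]=2 ship[0->1]=2 prod=3 -> [14 4 2]
Step 11: demand=3,sold=2 ship[1->2]=2 ship[0->1]=2 prod=3 -> [15 4 2]
Step 12: demand=3,sold=2 ship[1->2]=2 ship[0->1]=2 prod=3 -> [16 4 2]
First stockout at step 7

7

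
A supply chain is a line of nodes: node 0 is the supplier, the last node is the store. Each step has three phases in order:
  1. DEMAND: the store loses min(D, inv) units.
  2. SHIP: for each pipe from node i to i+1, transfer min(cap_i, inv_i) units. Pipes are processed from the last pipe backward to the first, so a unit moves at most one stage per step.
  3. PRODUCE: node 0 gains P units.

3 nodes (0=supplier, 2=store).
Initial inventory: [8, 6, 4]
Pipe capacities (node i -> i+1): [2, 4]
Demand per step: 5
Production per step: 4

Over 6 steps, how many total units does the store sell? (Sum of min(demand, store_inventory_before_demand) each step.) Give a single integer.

Step 1: sold=4 (running total=4) -> [10 4 4]
Step 2: sold=4 (running total=8) -> [12 2 4]
Step 3: sold=4 (running total=12) -> [14 2 2]
Step 4: sold=2 (running total=14) -> [16 2 2]
Step 5: sold=2 (running total=16) -> [18 2 2]
Step 6: sold=2 (running total=18) -> [20 2 2]

Answer: 18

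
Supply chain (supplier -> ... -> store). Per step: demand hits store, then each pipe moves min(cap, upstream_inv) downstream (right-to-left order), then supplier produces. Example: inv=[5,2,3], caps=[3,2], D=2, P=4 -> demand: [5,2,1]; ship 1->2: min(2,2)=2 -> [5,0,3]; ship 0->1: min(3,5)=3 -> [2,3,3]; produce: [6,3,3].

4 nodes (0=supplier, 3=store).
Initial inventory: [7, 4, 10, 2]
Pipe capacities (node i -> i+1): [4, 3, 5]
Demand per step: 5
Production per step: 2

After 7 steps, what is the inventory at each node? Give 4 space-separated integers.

Step 1: demand=5,sold=2 ship[2->3]=5 ship[1->2]=3 ship[0->1]=4 prod=2 -> inv=[5 5 8 5]
Step 2: demand=5,sold=5 ship[2->3]=5 ship[1->2]=3 ship[0->1]=4 prod=2 -> inv=[3 6 6 5]
Step 3: demand=5,sold=5 ship[2->3]=5 ship[1->2]=3 ship[0->1]=3 prod=2 -> inv=[2 6 4 5]
Step 4: demand=5,sold=5 ship[2->3]=4 ship[1->2]=3 ship[0->1]=2 prod=2 -> inv=[2 5 3 4]
Step 5: demand=5,sold=4 ship[2->3]=3 ship[1->2]=3 ship[0->1]=2 prod=2 -> inv=[2 4 3 3]
Step 6: demand=5,sold=3 ship[2->3]=3 ship[1->2]=3 ship[0->1]=2 prod=2 -> inv=[2 3 3 3]
Step 7: demand=5,sold=3 ship[2->3]=3 ship[1->2]=3 ship[0->1]=2 prod=2 -> inv=[2 2 3 3]

2 2 3 3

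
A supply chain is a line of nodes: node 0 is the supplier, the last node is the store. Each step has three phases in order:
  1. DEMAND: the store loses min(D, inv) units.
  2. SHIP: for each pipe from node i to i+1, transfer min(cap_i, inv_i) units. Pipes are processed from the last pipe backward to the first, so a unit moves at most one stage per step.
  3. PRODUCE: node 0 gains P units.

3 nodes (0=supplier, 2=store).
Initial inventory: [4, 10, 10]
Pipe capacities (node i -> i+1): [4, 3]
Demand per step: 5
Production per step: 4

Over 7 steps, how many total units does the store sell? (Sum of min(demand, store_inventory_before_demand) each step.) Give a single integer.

Answer: 28

Derivation:
Step 1: sold=5 (running total=5) -> [4 11 8]
Step 2: sold=5 (running total=10) -> [4 12 6]
Step 3: sold=5 (running total=15) -> [4 13 4]
Step 4: sold=4 (running total=19) -> [4 14 3]
Step 5: sold=3 (running total=22) -> [4 15 3]
Step 6: sold=3 (running total=25) -> [4 16 3]
Step 7: sold=3 (running total=28) -> [4 17 3]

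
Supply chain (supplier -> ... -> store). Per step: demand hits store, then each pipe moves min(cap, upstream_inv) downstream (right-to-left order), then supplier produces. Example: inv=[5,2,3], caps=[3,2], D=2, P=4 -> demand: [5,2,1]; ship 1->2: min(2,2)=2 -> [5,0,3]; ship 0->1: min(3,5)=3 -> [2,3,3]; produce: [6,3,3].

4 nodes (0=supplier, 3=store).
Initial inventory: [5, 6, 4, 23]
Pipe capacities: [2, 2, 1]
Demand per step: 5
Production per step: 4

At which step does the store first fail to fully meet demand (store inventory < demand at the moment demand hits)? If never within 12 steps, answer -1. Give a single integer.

Step 1: demand=5,sold=5 ship[2->3]=1 ship[1->2]=2 ship[0->1]=2 prod=4 -> [7 6 5 19]
Step 2: demand=5,sold=5 ship[2->3]=1 ship[1->2]=2 ship[0->1]=2 prod=4 -> [9 6 6 15]
Step 3: demand=5,sold=5 ship[2->3]=1 ship[1->2]=2 ship[0->1]=2 prod=4 -> [11 6 7 11]
Step 4: demand=5,sold=5 ship[2->3]=1 ship[1->2]=2 ship[0->1]=2 prod=4 -> [13 6 8 7]
Step 5: demand=5,sold=5 ship[2->3]=1 ship[1->2]=2 ship[0->1]=2 prod=4 -> [15 6 9 3]
Step 6: demand=5,sold=3 ship[2->3]=1 ship[1->2]=2 ship[0->1]=2 prod=4 -> [17 6 10 1]
Step 7: demand=5,sold=1 ship[2->3]=1 ship[1->2]=2 ship[0->1]=2 prod=4 -> [19 6 11 1]
Step 8: demand=5,sold=1 ship[2->3]=1 ship[1->2]=2 ship[0->1]=2 prod=4 -> [21 6 12 1]
Step 9: demand=5,sold=1 ship[2->3]=1 ship[1->2]=2 ship[0->1]=2 prod=4 -> [23 6 13 1]
Step 10: demand=5,sold=1 ship[2->3]=1 ship[1->2]=2 ship[0->1]=2 prod=4 -> [25 6 14 1]
Step 11: demand=5,sold=1 ship[2->3]=1 ship[1->2]=2 ship[0->1]=2 prod=4 -> [27 6 15 1]
Step 12: demand=5,sold=1 ship[2->3]=1 ship[1->2]=2 ship[0->1]=2 prod=4 -> [29 6 16 1]
First stockout at step 6

6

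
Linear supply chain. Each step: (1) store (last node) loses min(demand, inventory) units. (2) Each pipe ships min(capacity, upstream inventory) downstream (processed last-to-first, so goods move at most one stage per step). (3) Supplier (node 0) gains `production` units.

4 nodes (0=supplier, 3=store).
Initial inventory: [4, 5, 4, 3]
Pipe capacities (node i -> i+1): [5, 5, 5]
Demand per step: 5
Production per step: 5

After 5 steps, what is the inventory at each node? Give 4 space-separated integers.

Step 1: demand=5,sold=3 ship[2->3]=4 ship[1->2]=5 ship[0->1]=4 prod=5 -> inv=[5 4 5 4]
Step 2: demand=5,sold=4 ship[2->3]=5 ship[1->2]=4 ship[0->1]=5 prod=5 -> inv=[5 5 4 5]
Step 3: demand=5,sold=5 ship[2->3]=4 ship[1->2]=5 ship[0->1]=5 prod=5 -> inv=[5 5 5 4]
Step 4: demand=5,sold=4 ship[2->3]=5 ship[1->2]=5 ship[0->1]=5 prod=5 -> inv=[5 5 5 5]
Step 5: demand=5,sold=5 ship[2->3]=5 ship[1->2]=5 ship[0->1]=5 prod=5 -> inv=[5 5 5 5]

5 5 5 5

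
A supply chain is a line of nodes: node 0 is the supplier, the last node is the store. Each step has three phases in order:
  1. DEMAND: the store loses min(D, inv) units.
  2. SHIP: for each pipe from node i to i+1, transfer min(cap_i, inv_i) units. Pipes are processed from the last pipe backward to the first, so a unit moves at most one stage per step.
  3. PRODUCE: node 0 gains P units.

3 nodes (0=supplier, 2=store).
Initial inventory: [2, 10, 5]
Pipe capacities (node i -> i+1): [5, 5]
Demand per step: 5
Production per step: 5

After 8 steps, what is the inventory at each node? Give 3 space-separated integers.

Step 1: demand=5,sold=5 ship[1->2]=5 ship[0->1]=2 prod=5 -> inv=[5 7 5]
Step 2: demand=5,sold=5 ship[1->2]=5 ship[0->1]=5 prod=5 -> inv=[5 7 5]
Step 3: demand=5,sold=5 ship[1->2]=5 ship[0->1]=5 prod=5 -> inv=[5 7 5]
Step 4: demand=5,sold=5 ship[1->2]=5 ship[0->1]=5 prod=5 -> inv=[5 7 5]
Step 5: demand=5,sold=5 ship[1->2]=5 ship[0->1]=5 prod=5 -> inv=[5 7 5]
Step 6: demand=5,sold=5 ship[1->2]=5 ship[0->1]=5 prod=5 -> inv=[5 7 5]
Step 7: demand=5,sold=5 ship[1->2]=5 ship[0->1]=5 prod=5 -> inv=[5 7 5]
Step 8: demand=5,sold=5 ship[1->2]=5 ship[0->1]=5 prod=5 -> inv=[5 7 5]

5 7 5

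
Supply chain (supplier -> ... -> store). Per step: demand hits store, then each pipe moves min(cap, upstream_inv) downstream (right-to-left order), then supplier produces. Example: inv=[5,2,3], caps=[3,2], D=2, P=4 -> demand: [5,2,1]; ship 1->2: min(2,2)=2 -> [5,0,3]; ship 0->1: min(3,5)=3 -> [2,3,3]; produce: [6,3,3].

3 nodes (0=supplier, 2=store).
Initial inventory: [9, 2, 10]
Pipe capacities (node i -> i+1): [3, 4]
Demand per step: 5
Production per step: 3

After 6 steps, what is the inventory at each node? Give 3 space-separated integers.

Step 1: demand=5,sold=5 ship[1->2]=2 ship[0->1]=3 prod=3 -> inv=[9 3 7]
Step 2: demand=5,sold=5 ship[1->2]=3 ship[0->1]=3 prod=3 -> inv=[9 3 5]
Step 3: demand=5,sold=5 ship[1->2]=3 ship[0->1]=3 prod=3 -> inv=[9 3 3]
Step 4: demand=5,sold=3 ship[1->2]=3 ship[0->1]=3 prod=3 -> inv=[9 3 3]
Step 5: demand=5,sold=3 ship[1->2]=3 ship[0->1]=3 prod=3 -> inv=[9 3 3]
Step 6: demand=5,sold=3 ship[1->2]=3 ship[0->1]=3 prod=3 -> inv=[9 3 3]

9 3 3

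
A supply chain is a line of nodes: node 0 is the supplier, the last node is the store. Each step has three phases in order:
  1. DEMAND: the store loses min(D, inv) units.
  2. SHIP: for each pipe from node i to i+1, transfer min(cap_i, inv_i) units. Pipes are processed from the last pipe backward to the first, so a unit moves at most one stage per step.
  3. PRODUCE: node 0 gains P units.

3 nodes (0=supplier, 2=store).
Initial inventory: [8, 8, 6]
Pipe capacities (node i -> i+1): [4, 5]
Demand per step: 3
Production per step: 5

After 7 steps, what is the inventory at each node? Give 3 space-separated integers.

Step 1: demand=3,sold=3 ship[1->2]=5 ship[0->1]=4 prod=5 -> inv=[9 7 8]
Step 2: demand=3,sold=3 ship[1->2]=5 ship[0->1]=4 prod=5 -> inv=[10 6 10]
Step 3: demand=3,sold=3 ship[1->2]=5 ship[0->1]=4 prod=5 -> inv=[11 5 12]
Step 4: demand=3,sold=3 ship[1->2]=5 ship[0->1]=4 prod=5 -> inv=[12 4 14]
Step 5: demand=3,sold=3 ship[1->2]=4 ship[0->1]=4 prod=5 -> inv=[13 4 15]
Step 6: demand=3,sold=3 ship[1->2]=4 ship[0->1]=4 prod=5 -> inv=[14 4 16]
Step 7: demand=3,sold=3 ship[1->2]=4 ship[0->1]=4 prod=5 -> inv=[15 4 17]

15 4 17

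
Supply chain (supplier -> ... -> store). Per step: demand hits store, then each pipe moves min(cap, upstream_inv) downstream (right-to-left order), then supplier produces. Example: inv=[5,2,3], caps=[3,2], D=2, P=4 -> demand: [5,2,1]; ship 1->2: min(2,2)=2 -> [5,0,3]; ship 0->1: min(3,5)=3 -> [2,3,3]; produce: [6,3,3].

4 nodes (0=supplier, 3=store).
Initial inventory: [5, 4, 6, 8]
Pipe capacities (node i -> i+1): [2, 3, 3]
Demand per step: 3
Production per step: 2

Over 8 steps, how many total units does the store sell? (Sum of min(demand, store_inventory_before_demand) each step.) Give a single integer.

Step 1: sold=3 (running total=3) -> [5 3 6 8]
Step 2: sold=3 (running total=6) -> [5 2 6 8]
Step 3: sold=3 (running total=9) -> [5 2 5 8]
Step 4: sold=3 (running total=12) -> [5 2 4 8]
Step 5: sold=3 (running total=15) -> [5 2 3 8]
Step 6: sold=3 (running total=18) -> [5 2 2 8]
Step 7: sold=3 (running total=21) -> [5 2 2 7]
Step 8: sold=3 (running total=24) -> [5 2 2 6]

Answer: 24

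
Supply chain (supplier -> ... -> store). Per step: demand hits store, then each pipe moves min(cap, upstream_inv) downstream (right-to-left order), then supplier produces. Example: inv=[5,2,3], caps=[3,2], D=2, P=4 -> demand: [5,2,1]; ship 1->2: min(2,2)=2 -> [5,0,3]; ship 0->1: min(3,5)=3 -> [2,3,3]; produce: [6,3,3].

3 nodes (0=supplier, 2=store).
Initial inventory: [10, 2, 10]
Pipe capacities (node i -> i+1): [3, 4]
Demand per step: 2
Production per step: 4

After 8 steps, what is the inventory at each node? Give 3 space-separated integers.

Step 1: demand=2,sold=2 ship[1->2]=2 ship[0->1]=3 prod=4 -> inv=[11 3 10]
Step 2: demand=2,sold=2 ship[1->2]=3 ship[0->1]=3 prod=4 -> inv=[12 3 11]
Step 3: demand=2,sold=2 ship[1->2]=3 ship[0->1]=3 prod=4 -> inv=[13 3 12]
Step 4: demand=2,sold=2 ship[1->2]=3 ship[0->1]=3 prod=4 -> inv=[14 3 13]
Step 5: demand=2,sold=2 ship[1->2]=3 ship[0->1]=3 prod=4 -> inv=[15 3 14]
Step 6: demand=2,sold=2 ship[1->2]=3 ship[0->1]=3 prod=4 -> inv=[16 3 15]
Step 7: demand=2,sold=2 ship[1->2]=3 ship[0->1]=3 prod=4 -> inv=[17 3 16]
Step 8: demand=2,sold=2 ship[1->2]=3 ship[0->1]=3 prod=4 -> inv=[18 3 17]

18 3 17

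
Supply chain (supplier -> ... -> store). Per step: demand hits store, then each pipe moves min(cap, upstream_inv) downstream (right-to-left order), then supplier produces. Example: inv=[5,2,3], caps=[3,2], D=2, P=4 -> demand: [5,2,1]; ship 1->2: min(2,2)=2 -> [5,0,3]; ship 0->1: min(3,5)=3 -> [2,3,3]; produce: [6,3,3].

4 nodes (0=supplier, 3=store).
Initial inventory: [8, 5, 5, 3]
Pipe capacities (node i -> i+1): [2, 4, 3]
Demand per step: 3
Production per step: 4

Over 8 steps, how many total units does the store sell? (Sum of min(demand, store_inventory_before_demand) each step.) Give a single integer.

Answer: 23

Derivation:
Step 1: sold=3 (running total=3) -> [10 3 6 3]
Step 2: sold=3 (running total=6) -> [12 2 6 3]
Step 3: sold=3 (running total=9) -> [14 2 5 3]
Step 4: sold=3 (running total=12) -> [16 2 4 3]
Step 5: sold=3 (running total=15) -> [18 2 3 3]
Step 6: sold=3 (running total=18) -> [20 2 2 3]
Step 7: sold=3 (running total=21) -> [22 2 2 2]
Step 8: sold=2 (running total=23) -> [24 2 2 2]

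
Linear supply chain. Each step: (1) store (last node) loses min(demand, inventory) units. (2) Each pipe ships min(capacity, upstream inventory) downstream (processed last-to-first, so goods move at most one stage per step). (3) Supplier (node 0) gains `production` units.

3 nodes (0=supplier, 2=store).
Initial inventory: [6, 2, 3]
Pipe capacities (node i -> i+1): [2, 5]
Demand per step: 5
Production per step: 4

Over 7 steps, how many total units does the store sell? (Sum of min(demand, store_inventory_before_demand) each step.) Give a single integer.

Step 1: sold=3 (running total=3) -> [8 2 2]
Step 2: sold=2 (running total=5) -> [10 2 2]
Step 3: sold=2 (running total=7) -> [12 2 2]
Step 4: sold=2 (running total=9) -> [14 2 2]
Step 5: sold=2 (running total=11) -> [16 2 2]
Step 6: sold=2 (running total=13) -> [18 2 2]
Step 7: sold=2 (running total=15) -> [20 2 2]

Answer: 15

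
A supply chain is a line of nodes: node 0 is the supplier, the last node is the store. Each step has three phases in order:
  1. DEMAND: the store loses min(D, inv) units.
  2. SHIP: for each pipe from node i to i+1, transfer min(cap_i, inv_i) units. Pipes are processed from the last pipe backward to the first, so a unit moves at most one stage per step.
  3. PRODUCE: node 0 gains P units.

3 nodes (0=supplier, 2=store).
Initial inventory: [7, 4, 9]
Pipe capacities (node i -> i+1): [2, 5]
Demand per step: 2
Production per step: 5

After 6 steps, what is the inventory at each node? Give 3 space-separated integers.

Step 1: demand=2,sold=2 ship[1->2]=4 ship[0->1]=2 prod=5 -> inv=[10 2 11]
Step 2: demand=2,sold=2 ship[1->2]=2 ship[0->1]=2 prod=5 -> inv=[13 2 11]
Step 3: demand=2,sold=2 ship[1->2]=2 ship[0->1]=2 prod=5 -> inv=[16 2 11]
Step 4: demand=2,sold=2 ship[1->2]=2 ship[0->1]=2 prod=5 -> inv=[19 2 11]
Step 5: demand=2,sold=2 ship[1->2]=2 ship[0->1]=2 prod=5 -> inv=[22 2 11]
Step 6: demand=2,sold=2 ship[1->2]=2 ship[0->1]=2 prod=5 -> inv=[25 2 11]

25 2 11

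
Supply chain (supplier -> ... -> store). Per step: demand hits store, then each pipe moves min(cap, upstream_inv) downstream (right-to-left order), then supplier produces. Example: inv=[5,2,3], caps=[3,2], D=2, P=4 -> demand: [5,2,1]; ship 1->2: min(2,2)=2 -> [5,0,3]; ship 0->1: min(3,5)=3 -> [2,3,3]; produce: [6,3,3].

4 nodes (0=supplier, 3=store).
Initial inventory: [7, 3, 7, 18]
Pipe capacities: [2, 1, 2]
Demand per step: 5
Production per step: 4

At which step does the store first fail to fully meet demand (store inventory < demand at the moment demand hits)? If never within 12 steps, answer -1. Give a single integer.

Step 1: demand=5,sold=5 ship[2->3]=2 ship[1->2]=1 ship[0->1]=2 prod=4 -> [9 4 6 15]
Step 2: demand=5,sold=5 ship[2->3]=2 ship[1->2]=1 ship[0->1]=2 prod=4 -> [11 5 5 12]
Step 3: demand=5,sold=5 ship[2->3]=2 ship[1->2]=1 ship[0->1]=2 prod=4 -> [13 6 4 9]
Step 4: demand=5,sold=5 ship[2->3]=2 ship[1->2]=1 ship[0->1]=2 prod=4 -> [15 7 3 6]
Step 5: demand=5,sold=5 ship[2->3]=2 ship[1->2]=1 ship[0->1]=2 prod=4 -> [17 8 2 3]
Step 6: demand=5,sold=3 ship[2->3]=2 ship[1->2]=1 ship[0->1]=2 prod=4 -> [19 9 1 2]
Step 7: demand=5,sold=2 ship[2->3]=1 ship[1->2]=1 ship[0->1]=2 prod=4 -> [21 10 1 1]
Step 8: demand=5,sold=1 ship[2->3]=1 ship[1->2]=1 ship[0->1]=2 prod=4 -> [23 11 1 1]
Step 9: demand=5,sold=1 ship[2->3]=1 ship[1->2]=1 ship[0->1]=2 prod=4 -> [25 12 1 1]
Step 10: demand=5,sold=1 ship[2->3]=1 ship[1->2]=1 ship[0->1]=2 prod=4 -> [27 13 1 1]
Step 11: demand=5,sold=1 ship[2->3]=1 ship[1->2]=1 ship[0->1]=2 prod=4 -> [29 14 1 1]
Step 12: demand=5,sold=1 ship[2->3]=1 ship[1->2]=1 ship[0->1]=2 prod=4 -> [31 15 1 1]
First stockout at step 6

6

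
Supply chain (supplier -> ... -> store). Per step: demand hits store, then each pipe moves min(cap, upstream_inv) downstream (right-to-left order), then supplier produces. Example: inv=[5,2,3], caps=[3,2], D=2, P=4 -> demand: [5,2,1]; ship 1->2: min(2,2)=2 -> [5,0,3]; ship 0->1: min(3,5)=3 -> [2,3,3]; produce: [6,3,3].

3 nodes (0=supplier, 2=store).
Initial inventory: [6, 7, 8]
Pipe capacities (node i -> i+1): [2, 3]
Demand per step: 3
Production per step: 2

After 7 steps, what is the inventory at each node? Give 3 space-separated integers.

Step 1: demand=3,sold=3 ship[1->2]=3 ship[0->1]=2 prod=2 -> inv=[6 6 8]
Step 2: demand=3,sold=3 ship[1->2]=3 ship[0->1]=2 prod=2 -> inv=[6 5 8]
Step 3: demand=3,sold=3 ship[1->2]=3 ship[0->1]=2 prod=2 -> inv=[6 4 8]
Step 4: demand=3,sold=3 ship[1->2]=3 ship[0->1]=2 prod=2 -> inv=[6 3 8]
Step 5: demand=3,sold=3 ship[1->2]=3 ship[0->1]=2 prod=2 -> inv=[6 2 8]
Step 6: demand=3,sold=3 ship[1->2]=2 ship[0->1]=2 prod=2 -> inv=[6 2 7]
Step 7: demand=3,sold=3 ship[1->2]=2 ship[0->1]=2 prod=2 -> inv=[6 2 6]

6 2 6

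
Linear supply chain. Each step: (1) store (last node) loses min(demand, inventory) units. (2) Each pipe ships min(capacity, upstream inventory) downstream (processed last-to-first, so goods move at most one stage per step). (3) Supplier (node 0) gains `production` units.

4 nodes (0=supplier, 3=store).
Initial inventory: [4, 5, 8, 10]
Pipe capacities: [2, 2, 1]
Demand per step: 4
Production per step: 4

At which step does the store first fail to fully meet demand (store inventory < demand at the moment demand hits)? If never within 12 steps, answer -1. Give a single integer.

Step 1: demand=4,sold=4 ship[2->3]=1 ship[1->2]=2 ship[0->1]=2 prod=4 -> [6 5 9 7]
Step 2: demand=4,sold=4 ship[2->3]=1 ship[1->2]=2 ship[0->1]=2 prod=4 -> [8 5 10 4]
Step 3: demand=4,sold=4 ship[2->3]=1 ship[1->2]=2 ship[0->1]=2 prod=4 -> [10 5 11 1]
Step 4: demand=4,sold=1 ship[2->3]=1 ship[1->2]=2 ship[0->1]=2 prod=4 -> [12 5 12 1]
Step 5: demand=4,sold=1 ship[2->3]=1 ship[1->2]=2 ship[0->1]=2 prod=4 -> [14 5 13 1]
Step 6: demand=4,sold=1 ship[2->3]=1 ship[1->2]=2 ship[0->1]=2 prod=4 -> [16 5 14 1]
Step 7: demand=4,sold=1 ship[2->3]=1 ship[1->2]=2 ship[0->1]=2 prod=4 -> [18 5 15 1]
Step 8: demand=4,sold=1 ship[2->3]=1 ship[1->2]=2 ship[0->1]=2 prod=4 -> [20 5 16 1]
Step 9: demand=4,sold=1 ship[2->3]=1 ship[1->2]=2 ship[0->1]=2 prod=4 -> [22 5 17 1]
Step 10: demand=4,sold=1 ship[2->3]=1 ship[1->2]=2 ship[0->1]=2 prod=4 -> [24 5 18 1]
Step 11: demand=4,sold=1 ship[2->3]=1 ship[1->2]=2 ship[0->1]=2 prod=4 -> [26 5 19 1]
Step 12: demand=4,sold=1 ship[2->3]=1 ship[1->2]=2 ship[0->1]=2 prod=4 -> [28 5 20 1]
First stockout at step 4

4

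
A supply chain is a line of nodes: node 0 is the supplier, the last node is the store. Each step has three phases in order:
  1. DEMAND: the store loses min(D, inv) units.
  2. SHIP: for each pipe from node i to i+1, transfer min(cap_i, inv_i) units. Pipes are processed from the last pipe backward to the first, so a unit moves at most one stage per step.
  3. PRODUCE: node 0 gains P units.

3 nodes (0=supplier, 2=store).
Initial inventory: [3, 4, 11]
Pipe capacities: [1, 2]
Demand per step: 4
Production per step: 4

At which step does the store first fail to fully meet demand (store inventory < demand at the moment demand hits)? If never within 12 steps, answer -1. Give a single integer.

Step 1: demand=4,sold=4 ship[1->2]=2 ship[0->1]=1 prod=4 -> [6 3 9]
Step 2: demand=4,sold=4 ship[1->2]=2 ship[0->1]=1 prod=4 -> [9 2 7]
Step 3: demand=4,sold=4 ship[1->2]=2 ship[0->1]=1 prod=4 -> [12 1 5]
Step 4: demand=4,sold=4 ship[1->2]=1 ship[0->1]=1 prod=4 -> [15 1 2]
Step 5: demand=4,sold=2 ship[1->2]=1 ship[0->1]=1 prod=4 -> [18 1 1]
Step 6: demand=4,sold=1 ship[1->2]=1 ship[0->1]=1 prod=4 -> [21 1 1]
Step 7: demand=4,sold=1 ship[1->2]=1 ship[0->1]=1 prod=4 -> [24 1 1]
Step 8: demand=4,sold=1 ship[1->2]=1 ship[0->1]=1 prod=4 -> [27 1 1]
Step 9: demand=4,sold=1 ship[1->2]=1 ship[0->1]=1 prod=4 -> [30 1 1]
Step 10: demand=4,sold=1 ship[1->2]=1 ship[0->1]=1 prod=4 -> [33 1 1]
Step 11: demand=4,sold=1 ship[1->2]=1 ship[0->1]=1 prod=4 -> [36 1 1]
Step 12: demand=4,sold=1 ship[1->2]=1 ship[0->1]=1 prod=4 -> [39 1 1]
First stockout at step 5

5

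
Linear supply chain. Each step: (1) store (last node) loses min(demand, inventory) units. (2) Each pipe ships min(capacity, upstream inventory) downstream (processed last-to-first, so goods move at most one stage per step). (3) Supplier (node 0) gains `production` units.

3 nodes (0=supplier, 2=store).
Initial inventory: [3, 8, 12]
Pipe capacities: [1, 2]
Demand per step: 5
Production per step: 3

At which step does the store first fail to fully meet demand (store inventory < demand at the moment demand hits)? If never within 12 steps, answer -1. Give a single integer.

Step 1: demand=5,sold=5 ship[1->2]=2 ship[0->1]=1 prod=3 -> [5 7 9]
Step 2: demand=5,sold=5 ship[1->2]=2 ship[0->1]=1 prod=3 -> [7 6 6]
Step 3: demand=5,sold=5 ship[1->2]=2 ship[0->1]=1 prod=3 -> [9 5 3]
Step 4: demand=5,sold=3 ship[1->2]=2 ship[0->1]=1 prod=3 -> [11 4 2]
Step 5: demand=5,sold=2 ship[1->2]=2 ship[0->1]=1 prod=3 -> [13 3 2]
Step 6: demand=5,sold=2 ship[1->2]=2 ship[0->1]=1 prod=3 -> [15 2 2]
Step 7: demand=5,sold=2 ship[1->2]=2 ship[0->1]=1 prod=3 -> [17 1 2]
Step 8: demand=5,sold=2 ship[1->2]=1 ship[0->1]=1 prod=3 -> [19 1 1]
Step 9: demand=5,sold=1 ship[1->2]=1 ship[0->1]=1 prod=3 -> [21 1 1]
Step 10: demand=5,sold=1 ship[1->2]=1 ship[0->1]=1 prod=3 -> [23 1 1]
Step 11: demand=5,sold=1 ship[1->2]=1 ship[0->1]=1 prod=3 -> [25 1 1]
Step 12: demand=5,sold=1 ship[1->2]=1 ship[0->1]=1 prod=3 -> [27 1 1]
First stockout at step 4

4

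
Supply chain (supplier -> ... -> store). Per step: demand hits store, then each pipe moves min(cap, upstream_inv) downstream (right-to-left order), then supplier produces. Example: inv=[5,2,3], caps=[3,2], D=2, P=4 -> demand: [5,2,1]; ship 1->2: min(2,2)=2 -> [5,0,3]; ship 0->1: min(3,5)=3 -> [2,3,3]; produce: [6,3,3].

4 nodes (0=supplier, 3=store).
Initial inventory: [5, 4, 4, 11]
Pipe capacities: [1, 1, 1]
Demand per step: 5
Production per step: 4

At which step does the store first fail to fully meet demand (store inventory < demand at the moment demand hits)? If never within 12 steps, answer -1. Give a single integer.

Step 1: demand=5,sold=5 ship[2->3]=1 ship[1->2]=1 ship[0->1]=1 prod=4 -> [8 4 4 7]
Step 2: demand=5,sold=5 ship[2->3]=1 ship[1->2]=1 ship[0->1]=1 prod=4 -> [11 4 4 3]
Step 3: demand=5,sold=3 ship[2->3]=1 ship[1->2]=1 ship[0->1]=1 prod=4 -> [14 4 4 1]
Step 4: demand=5,sold=1 ship[2->3]=1 ship[1->2]=1 ship[0->1]=1 prod=4 -> [17 4 4 1]
Step 5: demand=5,sold=1 ship[2->3]=1 ship[1->2]=1 ship[0->1]=1 prod=4 -> [20 4 4 1]
Step 6: demand=5,sold=1 ship[2->3]=1 ship[1->2]=1 ship[0->1]=1 prod=4 -> [23 4 4 1]
Step 7: demand=5,sold=1 ship[2->3]=1 ship[1->2]=1 ship[0->1]=1 prod=4 -> [26 4 4 1]
Step 8: demand=5,sold=1 ship[2->3]=1 ship[1->2]=1 ship[0->1]=1 prod=4 -> [29 4 4 1]
Step 9: demand=5,sold=1 ship[2->3]=1 ship[1->2]=1 ship[0->1]=1 prod=4 -> [32 4 4 1]
Step 10: demand=5,sold=1 ship[2->3]=1 ship[1->2]=1 ship[0->1]=1 prod=4 -> [35 4 4 1]
Step 11: demand=5,sold=1 ship[2->3]=1 ship[1->2]=1 ship[0->1]=1 prod=4 -> [38 4 4 1]
Step 12: demand=5,sold=1 ship[2->3]=1 ship[1->2]=1 ship[0->1]=1 prod=4 -> [41 4 4 1]
First stockout at step 3

3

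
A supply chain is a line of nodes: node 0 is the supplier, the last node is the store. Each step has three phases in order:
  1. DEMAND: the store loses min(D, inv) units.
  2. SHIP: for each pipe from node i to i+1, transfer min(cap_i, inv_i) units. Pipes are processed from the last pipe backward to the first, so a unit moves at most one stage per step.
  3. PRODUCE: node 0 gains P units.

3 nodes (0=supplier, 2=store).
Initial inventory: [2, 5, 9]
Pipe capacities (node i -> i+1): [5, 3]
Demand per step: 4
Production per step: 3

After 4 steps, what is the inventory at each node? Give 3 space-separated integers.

Step 1: demand=4,sold=4 ship[1->2]=3 ship[0->1]=2 prod=3 -> inv=[3 4 8]
Step 2: demand=4,sold=4 ship[1->2]=3 ship[0->1]=3 prod=3 -> inv=[3 4 7]
Step 3: demand=4,sold=4 ship[1->2]=3 ship[0->1]=3 prod=3 -> inv=[3 4 6]
Step 4: demand=4,sold=4 ship[1->2]=3 ship[0->1]=3 prod=3 -> inv=[3 4 5]

3 4 5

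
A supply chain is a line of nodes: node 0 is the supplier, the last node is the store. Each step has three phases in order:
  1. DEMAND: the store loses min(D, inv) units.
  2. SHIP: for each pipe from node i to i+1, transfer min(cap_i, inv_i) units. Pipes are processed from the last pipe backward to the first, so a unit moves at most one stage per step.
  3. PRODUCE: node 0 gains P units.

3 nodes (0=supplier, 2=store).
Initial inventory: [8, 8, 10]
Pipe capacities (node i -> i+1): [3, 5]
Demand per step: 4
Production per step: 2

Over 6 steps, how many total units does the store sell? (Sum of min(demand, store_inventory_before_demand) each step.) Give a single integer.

Step 1: sold=4 (running total=4) -> [7 6 11]
Step 2: sold=4 (running total=8) -> [6 4 12]
Step 3: sold=4 (running total=12) -> [5 3 12]
Step 4: sold=4 (running total=16) -> [4 3 11]
Step 5: sold=4 (running total=20) -> [3 3 10]
Step 6: sold=4 (running total=24) -> [2 3 9]

Answer: 24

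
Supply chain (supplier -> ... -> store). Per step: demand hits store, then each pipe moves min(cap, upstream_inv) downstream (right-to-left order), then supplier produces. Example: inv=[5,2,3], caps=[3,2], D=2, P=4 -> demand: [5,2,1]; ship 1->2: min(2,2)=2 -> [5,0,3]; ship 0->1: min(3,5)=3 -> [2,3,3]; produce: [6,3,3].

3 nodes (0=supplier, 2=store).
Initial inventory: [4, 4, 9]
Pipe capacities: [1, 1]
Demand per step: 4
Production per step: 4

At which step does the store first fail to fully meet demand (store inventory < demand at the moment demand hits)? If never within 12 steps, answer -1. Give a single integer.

Step 1: demand=4,sold=4 ship[1->2]=1 ship[0->1]=1 prod=4 -> [7 4 6]
Step 2: demand=4,sold=4 ship[1->2]=1 ship[0->1]=1 prod=4 -> [10 4 3]
Step 3: demand=4,sold=3 ship[1->2]=1 ship[0->1]=1 prod=4 -> [13 4 1]
Step 4: demand=4,sold=1 ship[1->2]=1 ship[0->1]=1 prod=4 -> [16 4 1]
Step 5: demand=4,sold=1 ship[1->2]=1 ship[0->1]=1 prod=4 -> [19 4 1]
Step 6: demand=4,sold=1 ship[1->2]=1 ship[0->1]=1 prod=4 -> [22 4 1]
Step 7: demand=4,sold=1 ship[1->2]=1 ship[0->1]=1 prod=4 -> [25 4 1]
Step 8: demand=4,sold=1 ship[1->2]=1 ship[0->1]=1 prod=4 -> [28 4 1]
Step 9: demand=4,sold=1 ship[1->2]=1 ship[0->1]=1 prod=4 -> [31 4 1]
Step 10: demand=4,sold=1 ship[1->2]=1 ship[0->1]=1 prod=4 -> [34 4 1]
Step 11: demand=4,sold=1 ship[1->2]=1 ship[0->1]=1 prod=4 -> [37 4 1]
Step 12: demand=4,sold=1 ship[1->2]=1 ship[0->1]=1 prod=4 -> [40 4 1]
First stockout at step 3

3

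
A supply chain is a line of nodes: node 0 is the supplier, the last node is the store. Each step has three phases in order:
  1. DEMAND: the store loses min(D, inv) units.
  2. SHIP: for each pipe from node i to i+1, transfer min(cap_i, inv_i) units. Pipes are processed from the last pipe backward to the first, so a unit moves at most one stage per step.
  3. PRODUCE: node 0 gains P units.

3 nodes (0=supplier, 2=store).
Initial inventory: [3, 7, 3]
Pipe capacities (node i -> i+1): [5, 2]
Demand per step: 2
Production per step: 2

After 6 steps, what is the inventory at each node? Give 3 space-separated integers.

Step 1: demand=2,sold=2 ship[1->2]=2 ship[0->1]=3 prod=2 -> inv=[2 8 3]
Step 2: demand=2,sold=2 ship[1->2]=2 ship[0->1]=2 prod=2 -> inv=[2 8 3]
Step 3: demand=2,sold=2 ship[1->2]=2 ship[0->1]=2 prod=2 -> inv=[2 8 3]
Step 4: demand=2,sold=2 ship[1->2]=2 ship[0->1]=2 prod=2 -> inv=[2 8 3]
Step 5: demand=2,sold=2 ship[1->2]=2 ship[0->1]=2 prod=2 -> inv=[2 8 3]
Step 6: demand=2,sold=2 ship[1->2]=2 ship[0->1]=2 prod=2 -> inv=[2 8 3]

2 8 3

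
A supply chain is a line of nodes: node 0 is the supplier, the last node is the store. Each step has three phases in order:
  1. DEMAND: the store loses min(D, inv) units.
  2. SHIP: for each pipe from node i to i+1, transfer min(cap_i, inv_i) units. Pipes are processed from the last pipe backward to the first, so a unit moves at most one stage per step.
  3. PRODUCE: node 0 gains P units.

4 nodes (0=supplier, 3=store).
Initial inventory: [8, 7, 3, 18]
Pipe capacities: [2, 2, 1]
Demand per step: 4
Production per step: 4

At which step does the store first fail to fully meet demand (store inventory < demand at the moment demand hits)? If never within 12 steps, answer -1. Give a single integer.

Step 1: demand=4,sold=4 ship[2->3]=1 ship[1->2]=2 ship[0->1]=2 prod=4 -> [10 7 4 15]
Step 2: demand=4,sold=4 ship[2->3]=1 ship[1->2]=2 ship[0->1]=2 prod=4 -> [12 7 5 12]
Step 3: demand=4,sold=4 ship[2->3]=1 ship[1->2]=2 ship[0->1]=2 prod=4 -> [14 7 6 9]
Step 4: demand=4,sold=4 ship[2->3]=1 ship[1->2]=2 ship[0->1]=2 prod=4 -> [16 7 7 6]
Step 5: demand=4,sold=4 ship[2->3]=1 ship[1->2]=2 ship[0->1]=2 prod=4 -> [18 7 8 3]
Step 6: demand=4,sold=3 ship[2->3]=1 ship[1->2]=2 ship[0->1]=2 prod=4 -> [20 7 9 1]
Step 7: demand=4,sold=1 ship[2->3]=1 ship[1->2]=2 ship[0->1]=2 prod=4 -> [22 7 10 1]
Step 8: demand=4,sold=1 ship[2->3]=1 ship[1->2]=2 ship[0->1]=2 prod=4 -> [24 7 11 1]
Step 9: demand=4,sold=1 ship[2->3]=1 ship[1->2]=2 ship[0->1]=2 prod=4 -> [26 7 12 1]
Step 10: demand=4,sold=1 ship[2->3]=1 ship[1->2]=2 ship[0->1]=2 prod=4 -> [28 7 13 1]
Step 11: demand=4,sold=1 ship[2->3]=1 ship[1->2]=2 ship[0->1]=2 prod=4 -> [30 7 14 1]
Step 12: demand=4,sold=1 ship[2->3]=1 ship[1->2]=2 ship[0->1]=2 prod=4 -> [32 7 15 1]
First stockout at step 6

6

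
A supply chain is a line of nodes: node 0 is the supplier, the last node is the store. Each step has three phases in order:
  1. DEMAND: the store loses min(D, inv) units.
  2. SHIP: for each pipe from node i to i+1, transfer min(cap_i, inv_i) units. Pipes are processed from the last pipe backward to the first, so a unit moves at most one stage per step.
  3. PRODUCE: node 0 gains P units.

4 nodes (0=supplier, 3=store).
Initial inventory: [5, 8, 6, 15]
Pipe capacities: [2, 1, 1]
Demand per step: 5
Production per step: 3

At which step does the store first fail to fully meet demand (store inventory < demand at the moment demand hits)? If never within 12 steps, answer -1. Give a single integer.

Step 1: demand=5,sold=5 ship[2->3]=1 ship[1->2]=1 ship[0->1]=2 prod=3 -> [6 9 6 11]
Step 2: demand=5,sold=5 ship[2->3]=1 ship[1->2]=1 ship[0->1]=2 prod=3 -> [7 10 6 7]
Step 3: demand=5,sold=5 ship[2->3]=1 ship[1->2]=1 ship[0->1]=2 prod=3 -> [8 11 6 3]
Step 4: demand=5,sold=3 ship[2->3]=1 ship[1->2]=1 ship[0->1]=2 prod=3 -> [9 12 6 1]
Step 5: demand=5,sold=1 ship[2->3]=1 ship[1->2]=1 ship[0->1]=2 prod=3 -> [10 13 6 1]
Step 6: demand=5,sold=1 ship[2->3]=1 ship[1->2]=1 ship[0->1]=2 prod=3 -> [11 14 6 1]
Step 7: demand=5,sold=1 ship[2->3]=1 ship[1->2]=1 ship[0->1]=2 prod=3 -> [12 15 6 1]
Step 8: demand=5,sold=1 ship[2->3]=1 ship[1->2]=1 ship[0->1]=2 prod=3 -> [13 16 6 1]
Step 9: demand=5,sold=1 ship[2->3]=1 ship[1->2]=1 ship[0->1]=2 prod=3 -> [14 17 6 1]
Step 10: demand=5,sold=1 ship[2->3]=1 ship[1->2]=1 ship[0->1]=2 prod=3 -> [15 18 6 1]
Step 11: demand=5,sold=1 ship[2->3]=1 ship[1->2]=1 ship[0->1]=2 prod=3 -> [16 19 6 1]
Step 12: demand=5,sold=1 ship[2->3]=1 ship[1->2]=1 ship[0->1]=2 prod=3 -> [17 20 6 1]
First stockout at step 4

4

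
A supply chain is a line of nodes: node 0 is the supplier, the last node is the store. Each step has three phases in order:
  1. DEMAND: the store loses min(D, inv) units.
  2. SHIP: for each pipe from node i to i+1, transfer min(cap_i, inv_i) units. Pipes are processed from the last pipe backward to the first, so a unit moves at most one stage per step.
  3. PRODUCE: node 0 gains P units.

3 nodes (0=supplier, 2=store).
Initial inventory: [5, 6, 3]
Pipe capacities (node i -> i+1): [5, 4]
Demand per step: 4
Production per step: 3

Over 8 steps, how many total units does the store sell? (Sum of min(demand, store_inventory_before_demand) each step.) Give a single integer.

Answer: 29

Derivation:
Step 1: sold=3 (running total=3) -> [3 7 4]
Step 2: sold=4 (running total=7) -> [3 6 4]
Step 3: sold=4 (running total=11) -> [3 5 4]
Step 4: sold=4 (running total=15) -> [3 4 4]
Step 5: sold=4 (running total=19) -> [3 3 4]
Step 6: sold=4 (running total=23) -> [3 3 3]
Step 7: sold=3 (running total=26) -> [3 3 3]
Step 8: sold=3 (running total=29) -> [3 3 3]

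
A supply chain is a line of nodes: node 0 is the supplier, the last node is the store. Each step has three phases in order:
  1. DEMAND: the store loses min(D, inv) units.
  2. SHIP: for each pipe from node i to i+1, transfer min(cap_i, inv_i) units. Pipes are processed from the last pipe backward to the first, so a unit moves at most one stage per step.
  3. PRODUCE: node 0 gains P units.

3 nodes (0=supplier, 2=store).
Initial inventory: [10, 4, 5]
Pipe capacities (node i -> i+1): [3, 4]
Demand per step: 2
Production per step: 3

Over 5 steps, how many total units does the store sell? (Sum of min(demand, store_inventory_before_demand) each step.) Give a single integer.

Answer: 10

Derivation:
Step 1: sold=2 (running total=2) -> [10 3 7]
Step 2: sold=2 (running total=4) -> [10 3 8]
Step 3: sold=2 (running total=6) -> [10 3 9]
Step 4: sold=2 (running total=8) -> [10 3 10]
Step 5: sold=2 (running total=10) -> [10 3 11]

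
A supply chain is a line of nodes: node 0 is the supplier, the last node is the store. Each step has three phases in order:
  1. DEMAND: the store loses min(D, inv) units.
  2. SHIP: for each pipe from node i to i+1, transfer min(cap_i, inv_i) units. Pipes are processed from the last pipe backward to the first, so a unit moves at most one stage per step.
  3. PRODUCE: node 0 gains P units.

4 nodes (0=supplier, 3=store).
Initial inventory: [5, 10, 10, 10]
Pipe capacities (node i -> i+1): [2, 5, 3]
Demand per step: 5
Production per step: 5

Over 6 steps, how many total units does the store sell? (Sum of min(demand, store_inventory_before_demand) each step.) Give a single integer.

Answer: 25

Derivation:
Step 1: sold=5 (running total=5) -> [8 7 12 8]
Step 2: sold=5 (running total=10) -> [11 4 14 6]
Step 3: sold=5 (running total=15) -> [14 2 15 4]
Step 4: sold=4 (running total=19) -> [17 2 14 3]
Step 5: sold=3 (running total=22) -> [20 2 13 3]
Step 6: sold=3 (running total=25) -> [23 2 12 3]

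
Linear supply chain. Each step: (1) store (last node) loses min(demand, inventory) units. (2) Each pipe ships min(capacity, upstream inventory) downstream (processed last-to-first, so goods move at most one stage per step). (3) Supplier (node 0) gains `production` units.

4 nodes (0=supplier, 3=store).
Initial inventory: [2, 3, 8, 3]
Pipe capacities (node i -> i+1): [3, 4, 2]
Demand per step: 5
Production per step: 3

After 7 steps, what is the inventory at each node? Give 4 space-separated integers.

Step 1: demand=5,sold=3 ship[2->3]=2 ship[1->2]=3 ship[0->1]=2 prod=3 -> inv=[3 2 9 2]
Step 2: demand=5,sold=2 ship[2->3]=2 ship[1->2]=2 ship[0->1]=3 prod=3 -> inv=[3 3 9 2]
Step 3: demand=5,sold=2 ship[2->3]=2 ship[1->2]=3 ship[0->1]=3 prod=3 -> inv=[3 3 10 2]
Step 4: demand=5,sold=2 ship[2->3]=2 ship[1->2]=3 ship[0->1]=3 prod=3 -> inv=[3 3 11 2]
Step 5: demand=5,sold=2 ship[2->3]=2 ship[1->2]=3 ship[0->1]=3 prod=3 -> inv=[3 3 12 2]
Step 6: demand=5,sold=2 ship[2->3]=2 ship[1->2]=3 ship[0->1]=3 prod=3 -> inv=[3 3 13 2]
Step 7: demand=5,sold=2 ship[2->3]=2 ship[1->2]=3 ship[0->1]=3 prod=3 -> inv=[3 3 14 2]

3 3 14 2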